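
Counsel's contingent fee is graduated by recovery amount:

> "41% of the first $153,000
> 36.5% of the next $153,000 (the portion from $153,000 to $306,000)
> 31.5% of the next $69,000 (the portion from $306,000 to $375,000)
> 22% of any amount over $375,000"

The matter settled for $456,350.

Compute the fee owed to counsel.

$158,207.00

First $153,000 at 41% = $62,730.00
Next $153,000 at 36.5% = $55,845.00
Next $69,000 at 31.5% = $21,735.00
Remaining $81,350 at 22% = $17,897.00
Fee: $62,730.00 + $55,845.00 + $21,735.00 + $17,897.00 = $158,207.00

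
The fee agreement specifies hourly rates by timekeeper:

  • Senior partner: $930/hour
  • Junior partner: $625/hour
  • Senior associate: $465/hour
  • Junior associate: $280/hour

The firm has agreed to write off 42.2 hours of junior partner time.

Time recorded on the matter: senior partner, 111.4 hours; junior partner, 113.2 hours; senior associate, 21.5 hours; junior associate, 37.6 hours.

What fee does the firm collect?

Senior partner: 111.4 × $930 = $103,602.00
Junior partner: 113.2 × $625 = $70,750.00
Senior associate: 21.5 × $465 = $9,997.50
Junior associate: 37.6 × $280 = $10,528.00
Subtotal: $194,877.50
Write-off: 42.2 × $625 = $26,375.00
Total: $194,877.50 − $26,375.00 = $168,502.50

$168,502.50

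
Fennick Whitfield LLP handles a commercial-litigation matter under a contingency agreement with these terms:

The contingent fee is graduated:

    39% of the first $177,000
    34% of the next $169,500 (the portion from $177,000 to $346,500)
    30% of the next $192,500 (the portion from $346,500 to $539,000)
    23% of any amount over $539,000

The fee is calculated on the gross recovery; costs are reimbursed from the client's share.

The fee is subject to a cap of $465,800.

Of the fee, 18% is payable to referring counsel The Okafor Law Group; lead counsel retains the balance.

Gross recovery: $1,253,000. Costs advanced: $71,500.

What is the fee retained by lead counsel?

Fee base is the gross recovery, $1,253,000; costs are reimbursed separately.
First $177,000 at 39% = $69,030.00
Next $169,500 at 34% = $57,630.00
Next $192,500 at 30% = $57,750.00
Remaining $714,000 at 23% = $164,220.00
Fee: $69,030.00 + $57,630.00 + $57,750.00 + $164,220.00 = $348,630.00
$348,630.00 is under the $465,800 cap.
Referral share: 18% of $348,630.00 = $62,753.40; lead counsel retains $348,630.00 − $62,753.40 = $285,876.60.

$285,876.60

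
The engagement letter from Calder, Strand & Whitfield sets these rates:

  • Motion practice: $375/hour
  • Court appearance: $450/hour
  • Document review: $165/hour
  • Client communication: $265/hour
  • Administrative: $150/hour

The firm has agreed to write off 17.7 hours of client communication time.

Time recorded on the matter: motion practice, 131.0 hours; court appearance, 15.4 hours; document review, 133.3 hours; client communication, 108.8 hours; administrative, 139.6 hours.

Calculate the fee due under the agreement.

$123,131.00

Motion practice: 131.0 × $375 = $49,125.00
Court appearance: 15.4 × $450 = $6,930.00
Document review: 133.3 × $165 = $21,994.50
Client communication: 108.8 × $265 = $28,832.00
Administrative: 139.6 × $150 = $20,940.00
Subtotal: $127,821.50
Write-off: 17.7 × $265 = $4,690.50
Total: $127,821.50 − $4,690.50 = $123,131.00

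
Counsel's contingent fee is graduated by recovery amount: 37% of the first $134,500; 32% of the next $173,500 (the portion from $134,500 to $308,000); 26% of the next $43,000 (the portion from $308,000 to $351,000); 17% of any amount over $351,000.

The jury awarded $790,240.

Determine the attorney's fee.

First $134,500 at 37% = $49,765.00
Next $173,500 at 32% = $55,520.00
Next $43,000 at 26% = $11,180.00
Remaining $439,240 at 17% = $74,670.80
Fee: $49,765.00 + $55,520.00 + $11,180.00 + $74,670.80 = $191,135.80

$191,135.80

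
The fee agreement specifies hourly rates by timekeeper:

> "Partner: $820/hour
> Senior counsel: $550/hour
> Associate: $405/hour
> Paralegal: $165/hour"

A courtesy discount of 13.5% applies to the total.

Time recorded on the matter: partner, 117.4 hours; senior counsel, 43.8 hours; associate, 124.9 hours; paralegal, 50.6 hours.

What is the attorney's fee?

$155,087.15

Partner: 117.4 × $820 = $96,268.00
Senior counsel: 43.8 × $550 = $24,090.00
Associate: 124.9 × $405 = $50,584.50
Paralegal: 50.6 × $165 = $8,349.00
Subtotal: $179,291.50
Less 13.5% discount: −$24,204.35
Total: $179,291.50 − $24,204.35 = $155,087.15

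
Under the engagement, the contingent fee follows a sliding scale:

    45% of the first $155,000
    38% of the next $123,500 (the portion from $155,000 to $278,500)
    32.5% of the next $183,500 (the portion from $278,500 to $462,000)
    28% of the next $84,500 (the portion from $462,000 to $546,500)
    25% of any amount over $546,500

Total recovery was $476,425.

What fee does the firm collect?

$180,356.50

First $155,000 at 45% = $69,750.00
Next $123,500 at 38% = $46,930.00
Next $183,500 at 32.5% = $59,637.50
Remaining $14,425 at 28% = $4,039.00
Fee: $69,750.00 + $46,930.00 + $59,637.50 + $4,039.00 = $180,356.50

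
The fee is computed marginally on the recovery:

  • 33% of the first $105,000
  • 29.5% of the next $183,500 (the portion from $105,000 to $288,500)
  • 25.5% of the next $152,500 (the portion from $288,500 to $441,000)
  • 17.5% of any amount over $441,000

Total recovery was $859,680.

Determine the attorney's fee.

$200,939.00

First $105,000 at 33% = $34,650.00
Next $183,500 at 29.5% = $54,132.50
Next $152,500 at 25.5% = $38,887.50
Remaining $418,680 at 17.5% = $73,269.00
Fee: $34,650.00 + $54,132.50 + $38,887.50 + $73,269.00 = $200,939.00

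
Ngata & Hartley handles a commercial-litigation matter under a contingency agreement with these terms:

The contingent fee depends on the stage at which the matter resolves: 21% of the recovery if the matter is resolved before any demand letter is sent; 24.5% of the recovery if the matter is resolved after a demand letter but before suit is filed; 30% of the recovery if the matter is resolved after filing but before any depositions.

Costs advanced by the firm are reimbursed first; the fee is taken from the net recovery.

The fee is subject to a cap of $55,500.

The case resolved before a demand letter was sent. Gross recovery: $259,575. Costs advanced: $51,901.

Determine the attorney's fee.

Fee base (net of costs): $259,575 − $51,901 = $207,674
The matter resolved before a demand letter was sent, so the 21% rate applies.
$207,674 × 21% = $43,611.54
$43,611.54 is under the $55,500 cap.

$43,611.54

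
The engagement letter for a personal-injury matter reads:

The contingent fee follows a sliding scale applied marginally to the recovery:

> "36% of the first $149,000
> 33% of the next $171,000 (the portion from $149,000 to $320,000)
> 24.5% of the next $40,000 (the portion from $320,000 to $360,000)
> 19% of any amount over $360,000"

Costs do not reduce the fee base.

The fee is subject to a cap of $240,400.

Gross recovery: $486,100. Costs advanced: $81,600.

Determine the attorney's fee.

Fee base is the gross recovery, $486,100; costs are reimbursed separately.
First $149,000 at 36% = $53,640.00
Next $171,000 at 33% = $56,430.00
Next $40,000 at 24.5% = $9,800.00
Remaining $126,100 at 19% = $23,959.00
Fee: $53,640.00 + $56,430.00 + $9,800.00 + $23,959.00 = $143,829.00
$143,829.00 is under the $240,400 cap.

$143,829.00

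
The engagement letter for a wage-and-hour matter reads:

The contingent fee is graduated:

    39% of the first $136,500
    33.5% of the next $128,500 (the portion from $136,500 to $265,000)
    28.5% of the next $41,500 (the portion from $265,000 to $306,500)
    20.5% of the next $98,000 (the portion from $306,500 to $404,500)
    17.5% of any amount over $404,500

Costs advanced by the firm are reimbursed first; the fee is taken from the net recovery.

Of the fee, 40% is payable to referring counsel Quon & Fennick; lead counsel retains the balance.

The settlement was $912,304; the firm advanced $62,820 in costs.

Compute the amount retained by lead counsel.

$123,643.32

Fee base (net of costs): $912,304 − $62,820 = $849,484
First $136,500 at 39% = $53,235.00
Next $128,500 at 33.5% = $43,047.50
Next $41,500 at 28.5% = $11,827.50
Next $98,000 at 20.5% = $20,090.00
Remaining $444,984 at 17.5% = $77,872.20
Fee: $53,235.00 + $43,047.50 + $11,827.50 + $20,090.00 + $77,872.20 = $206,072.20
Referral share: 40% of $206,072.20 = $82,428.88; lead counsel retains $206,072.20 − $82,428.88 = $123,643.32.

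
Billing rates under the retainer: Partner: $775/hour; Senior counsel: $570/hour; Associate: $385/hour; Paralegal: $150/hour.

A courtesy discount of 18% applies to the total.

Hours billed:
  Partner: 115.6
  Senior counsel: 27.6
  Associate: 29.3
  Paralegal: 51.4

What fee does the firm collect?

$101,936.25

Partner: 115.6 × $775 = $89,590.00
Senior counsel: 27.6 × $570 = $15,732.00
Associate: 29.3 × $385 = $11,280.50
Paralegal: 51.4 × $150 = $7,710.00
Subtotal: $124,312.50
Less 18% discount: −$22,376.25
Total: $124,312.50 − $22,376.25 = $101,936.25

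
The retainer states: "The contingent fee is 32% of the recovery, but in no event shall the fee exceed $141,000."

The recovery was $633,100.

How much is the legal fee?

$141,000.00

32% of $633,100 = $202,592.00
That exceeds the $141,000 cap, so the fee is capped at $141,000.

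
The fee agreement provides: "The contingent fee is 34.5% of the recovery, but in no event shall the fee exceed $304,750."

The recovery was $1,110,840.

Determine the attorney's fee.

34.5% of $1,110,840 = $383,239.80
That exceeds the $304,750 cap, so the fee is capped at $304,750.

$304,750.00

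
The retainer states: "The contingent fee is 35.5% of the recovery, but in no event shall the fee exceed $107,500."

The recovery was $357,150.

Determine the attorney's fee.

35.5% of $357,150 = $126,788.25
That exceeds the $107,500 cap, so the fee is capped at $107,500.

$107,500.00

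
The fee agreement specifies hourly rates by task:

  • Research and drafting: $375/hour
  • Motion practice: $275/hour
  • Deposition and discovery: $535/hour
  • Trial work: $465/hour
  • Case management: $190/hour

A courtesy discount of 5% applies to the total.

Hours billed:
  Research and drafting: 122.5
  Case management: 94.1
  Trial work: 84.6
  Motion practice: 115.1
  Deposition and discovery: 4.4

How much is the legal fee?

Research and drafting: 122.5 × $375 = $45,937.50
Motion practice: 115.1 × $275 = $31,652.50
Deposition and discovery: 4.4 × $535 = $2,354.00
Trial work: 84.6 × $465 = $39,339.00
Case management: 94.1 × $190 = $17,879.00
Subtotal: $137,162.00
Less 5% discount: −$6,858.10
Total: $137,162.00 − $6,858.10 = $130,303.90

$130,303.90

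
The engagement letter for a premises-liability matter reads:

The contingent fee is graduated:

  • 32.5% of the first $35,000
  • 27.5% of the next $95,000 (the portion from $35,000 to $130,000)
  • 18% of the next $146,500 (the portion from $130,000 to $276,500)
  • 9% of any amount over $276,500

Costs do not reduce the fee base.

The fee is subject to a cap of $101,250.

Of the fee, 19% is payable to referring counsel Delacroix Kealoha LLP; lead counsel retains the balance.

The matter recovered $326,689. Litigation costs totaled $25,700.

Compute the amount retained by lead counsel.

Fee base is the gross recovery, $326,689; costs are reimbursed separately.
First $35,000 at 32.5% = $11,375.00
Next $95,000 at 27.5% = $26,125.00
Next $146,500 at 18% = $26,370.00
Remaining $50,189 at 9% = $4,517.01
Fee: $11,375.00 + $26,125.00 + $26,370.00 + $4,517.01 = $68,387.01
$68,387.01 is under the $101,250 cap.
Referral share: 19% of $68,387.01 = $12,993.53; lead counsel retains $68,387.01 − $12,993.53 = $55,393.48.

$55,393.48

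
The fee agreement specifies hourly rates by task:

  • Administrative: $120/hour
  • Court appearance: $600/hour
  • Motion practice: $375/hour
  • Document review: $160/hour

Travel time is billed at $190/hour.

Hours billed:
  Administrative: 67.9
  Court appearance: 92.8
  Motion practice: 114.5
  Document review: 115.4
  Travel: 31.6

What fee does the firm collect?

$131,233.50

Administrative: 67.9 × $120 = $8,148.00
Court appearance: 92.8 × $600 = $55,680.00
Motion practice: 114.5 × $375 = $42,937.50
Document review: 115.4 × $160 = $18,464.00
Subtotal: $8,148.00 + $55,680.00 + $42,937.50 + $18,464.00 = $125,229.50
Travel: 31.6 × $190 = $6,004.00
Total: $125,229.50 + $6,004.00 = $131,233.50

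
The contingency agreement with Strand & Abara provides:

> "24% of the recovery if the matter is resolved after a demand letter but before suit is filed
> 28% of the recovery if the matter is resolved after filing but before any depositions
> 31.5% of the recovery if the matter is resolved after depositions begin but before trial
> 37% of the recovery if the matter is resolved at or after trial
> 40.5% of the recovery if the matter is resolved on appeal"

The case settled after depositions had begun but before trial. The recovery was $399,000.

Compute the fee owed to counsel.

$125,685.00

The matter settled after depositions had begun but before trial, so the 31.5% rate applies.
$399,000 × 31.5% = $125,685.00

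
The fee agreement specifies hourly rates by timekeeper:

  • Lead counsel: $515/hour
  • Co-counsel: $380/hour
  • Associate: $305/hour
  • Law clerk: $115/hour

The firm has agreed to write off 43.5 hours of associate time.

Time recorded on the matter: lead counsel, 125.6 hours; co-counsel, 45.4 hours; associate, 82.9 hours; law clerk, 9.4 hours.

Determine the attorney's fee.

$95,034.00

Lead counsel: 125.6 × $515 = $64,684.00
Co-counsel: 45.4 × $380 = $17,252.00
Associate: 82.9 × $305 = $25,284.50
Law clerk: 9.4 × $115 = $1,081.00
Subtotal: $108,301.50
Write-off: 43.5 × $305 = $13,267.50
Total: $108,301.50 − $13,267.50 = $95,034.00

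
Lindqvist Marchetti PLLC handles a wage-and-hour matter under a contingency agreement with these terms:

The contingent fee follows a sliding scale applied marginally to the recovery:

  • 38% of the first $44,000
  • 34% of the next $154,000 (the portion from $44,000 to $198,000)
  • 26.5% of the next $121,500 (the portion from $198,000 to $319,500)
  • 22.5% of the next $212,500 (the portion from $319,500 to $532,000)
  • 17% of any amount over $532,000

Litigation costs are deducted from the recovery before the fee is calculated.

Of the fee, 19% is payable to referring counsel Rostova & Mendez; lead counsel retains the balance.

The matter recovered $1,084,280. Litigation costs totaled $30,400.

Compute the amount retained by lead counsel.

$192,625.78

Fee base (net of costs): $1,084,280 − $30,400 = $1,053,880
First $44,000 at 38% = $16,720.00
Next $154,000 at 34% = $52,360.00
Next $121,500 at 26.5% = $32,197.50
Next $212,500 at 22.5% = $47,812.50
Remaining $521,880 at 17% = $88,719.60
Fee: $16,720.00 + $52,360.00 + $32,197.50 + $47,812.50 + $88,719.60 = $237,809.60
Referral share: 19% of $237,809.60 = $45,183.82; lead counsel retains $237,809.60 − $45,183.82 = $192,625.78.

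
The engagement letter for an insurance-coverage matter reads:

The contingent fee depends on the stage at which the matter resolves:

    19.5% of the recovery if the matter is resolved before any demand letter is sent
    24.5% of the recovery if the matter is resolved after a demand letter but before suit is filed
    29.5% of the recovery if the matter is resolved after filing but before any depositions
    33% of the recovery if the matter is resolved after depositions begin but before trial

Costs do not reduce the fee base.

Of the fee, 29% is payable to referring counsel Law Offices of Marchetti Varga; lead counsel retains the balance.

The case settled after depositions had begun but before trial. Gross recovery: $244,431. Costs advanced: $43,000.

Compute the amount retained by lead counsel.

Fee base is the gross recovery, $244,431; costs are reimbursed separately.
The matter settled after depositions had begun but before trial, so the 33% rate applies.
$244,431 × 33% = $80,662.23
Referral share: 29% of $80,662.23 = $23,392.05; lead counsel retains $80,662.23 − $23,392.05 = $57,270.18.

$57,270.18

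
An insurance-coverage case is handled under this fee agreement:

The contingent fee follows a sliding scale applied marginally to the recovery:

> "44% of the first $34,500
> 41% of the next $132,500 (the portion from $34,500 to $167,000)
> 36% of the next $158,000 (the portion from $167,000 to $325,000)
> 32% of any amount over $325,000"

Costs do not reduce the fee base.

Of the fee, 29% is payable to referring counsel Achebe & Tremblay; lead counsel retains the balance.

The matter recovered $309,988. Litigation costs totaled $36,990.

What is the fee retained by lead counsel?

$85,896.28

Fee base is the gross recovery, $309,988; costs are reimbursed separately.
First $34,500 at 44% = $15,180.00
Next $132,500 at 41% = $54,325.00
Remaining $142,988 at 36% = $51,475.68
Fee: $15,180.00 + $54,325.00 + $51,475.68 = $120,980.68
Referral share: 29% of $120,980.68 = $35,084.40; lead counsel retains $120,980.68 − $35,084.40 = $85,896.28.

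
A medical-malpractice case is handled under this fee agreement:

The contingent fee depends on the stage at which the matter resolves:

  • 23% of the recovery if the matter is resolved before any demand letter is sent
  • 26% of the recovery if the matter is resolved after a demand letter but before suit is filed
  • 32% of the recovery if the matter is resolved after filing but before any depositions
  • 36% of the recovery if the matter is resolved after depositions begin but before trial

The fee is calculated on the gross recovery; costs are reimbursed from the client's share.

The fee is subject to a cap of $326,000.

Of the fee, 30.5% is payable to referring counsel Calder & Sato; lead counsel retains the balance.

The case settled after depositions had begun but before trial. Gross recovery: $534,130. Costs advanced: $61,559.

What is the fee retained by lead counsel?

Fee base is the gross recovery, $534,130; costs are reimbursed separately.
The matter settled after depositions had begun but before trial, so the 36% rate applies.
$534,130 × 36% = $192,286.80
$192,286.80 is under the $326,000 cap.
Referral share: 30.5% of $192,286.80 = $58,647.47; lead counsel retains $192,286.80 − $58,647.47 = $133,639.33.

$133,639.33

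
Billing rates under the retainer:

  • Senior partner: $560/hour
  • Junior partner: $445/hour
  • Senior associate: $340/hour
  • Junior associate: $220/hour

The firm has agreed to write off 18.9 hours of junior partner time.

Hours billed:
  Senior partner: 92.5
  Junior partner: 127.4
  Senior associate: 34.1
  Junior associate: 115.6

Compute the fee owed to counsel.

Senior partner: 92.5 × $560 = $51,800.00
Junior partner: 127.4 × $445 = $56,693.00
Senior associate: 34.1 × $340 = $11,594.00
Junior associate: 115.6 × $220 = $25,432.00
Subtotal: $145,519.00
Write-off: 18.9 × $445 = $8,410.50
Total: $145,519.00 − $8,410.50 = $137,108.50

$137,108.50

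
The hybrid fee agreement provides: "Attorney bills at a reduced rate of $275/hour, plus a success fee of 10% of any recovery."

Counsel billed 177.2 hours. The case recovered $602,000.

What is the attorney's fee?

Hourly: 177.2 × $275 = $48,730.00
Success fee: 10% of $602,000 = $60,200.00
Total: $48,730.00 + $60,200.00 = $108,930.00

$108,930.00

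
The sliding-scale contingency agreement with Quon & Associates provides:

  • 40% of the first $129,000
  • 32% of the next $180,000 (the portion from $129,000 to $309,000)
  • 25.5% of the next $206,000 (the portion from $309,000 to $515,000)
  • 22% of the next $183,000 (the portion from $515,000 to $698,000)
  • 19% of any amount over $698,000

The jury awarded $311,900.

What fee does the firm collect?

$109,939.50

First $129,000 at 40% = $51,600.00
Next $180,000 at 32% = $57,600.00
Remaining $2,900 at 25.5% = $739.50
Fee: $51,600.00 + $57,600.00 + $739.50 = $109,939.50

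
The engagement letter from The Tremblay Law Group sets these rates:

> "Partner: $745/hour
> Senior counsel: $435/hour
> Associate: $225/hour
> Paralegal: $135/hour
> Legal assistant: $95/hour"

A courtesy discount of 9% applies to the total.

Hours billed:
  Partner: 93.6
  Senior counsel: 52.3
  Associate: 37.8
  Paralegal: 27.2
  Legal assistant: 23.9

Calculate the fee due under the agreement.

Partner: 93.6 × $745 = $69,732.00
Senior counsel: 52.3 × $435 = $22,750.50
Associate: 37.8 × $225 = $8,505.00
Paralegal: 27.2 × $135 = $3,672.00
Legal assistant: 23.9 × $95 = $2,270.50
Subtotal: $106,930.00
Less 9% discount: −$9,623.70
Total: $106,930.00 − $9,623.70 = $97,306.30

$97,306.30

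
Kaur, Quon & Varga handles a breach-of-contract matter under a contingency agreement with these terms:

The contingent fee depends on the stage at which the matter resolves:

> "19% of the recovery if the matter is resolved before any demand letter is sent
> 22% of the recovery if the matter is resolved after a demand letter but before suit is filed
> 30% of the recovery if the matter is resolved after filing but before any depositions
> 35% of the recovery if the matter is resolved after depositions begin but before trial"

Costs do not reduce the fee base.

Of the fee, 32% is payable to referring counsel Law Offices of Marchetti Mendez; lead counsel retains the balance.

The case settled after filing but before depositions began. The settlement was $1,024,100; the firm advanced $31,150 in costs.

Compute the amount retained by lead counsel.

Fee base is the gross recovery, $1,024,100; costs are reimbursed separately.
The matter settled after filing but before depositions began, so the 30% rate applies.
$1,024,100 × 30% = $307,230.00
Referral share: 32% of $307,230.00 = $98,313.60; lead counsel retains $307,230.00 − $98,313.60 = $208,916.40.

$208,916.40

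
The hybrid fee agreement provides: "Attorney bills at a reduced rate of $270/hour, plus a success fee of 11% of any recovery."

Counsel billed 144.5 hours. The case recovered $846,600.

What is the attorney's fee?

Hourly: 144.5 × $270 = $39,015.00
Success fee: 11% of $846,600 = $93,126.00
Total: $39,015.00 + $93,126.00 = $132,141.00

$132,141.00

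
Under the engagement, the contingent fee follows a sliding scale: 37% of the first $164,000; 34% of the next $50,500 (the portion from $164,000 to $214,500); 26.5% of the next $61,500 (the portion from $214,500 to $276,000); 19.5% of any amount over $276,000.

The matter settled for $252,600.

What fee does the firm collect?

$87,946.50

First $164,000 at 37% = $60,680.00
Next $50,500 at 34% = $17,170.00
Remaining $38,100 at 26.5% = $10,096.50
Fee: $60,680.00 + $17,170.00 + $10,096.50 = $87,946.50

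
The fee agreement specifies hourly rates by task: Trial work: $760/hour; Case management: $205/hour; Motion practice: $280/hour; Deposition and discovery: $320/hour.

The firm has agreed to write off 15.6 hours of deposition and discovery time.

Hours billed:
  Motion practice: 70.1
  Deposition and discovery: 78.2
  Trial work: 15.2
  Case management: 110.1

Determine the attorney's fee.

Trial work: 15.2 × $760 = $11,552.00
Case management: 110.1 × $205 = $22,570.50
Motion practice: 70.1 × $280 = $19,628.00
Deposition and discovery: 78.2 × $320 = $25,024.00
Subtotal: $78,774.50
Write-off: 15.6 × $320 = $4,992.00
Total: $78,774.50 − $4,992.00 = $73,782.50

$73,782.50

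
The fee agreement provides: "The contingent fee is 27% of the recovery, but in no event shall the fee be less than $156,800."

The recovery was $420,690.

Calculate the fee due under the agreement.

$156,800.00

27% of $420,690 = $113,586.30
That is below the $156,800 minimum, so the minimum applies.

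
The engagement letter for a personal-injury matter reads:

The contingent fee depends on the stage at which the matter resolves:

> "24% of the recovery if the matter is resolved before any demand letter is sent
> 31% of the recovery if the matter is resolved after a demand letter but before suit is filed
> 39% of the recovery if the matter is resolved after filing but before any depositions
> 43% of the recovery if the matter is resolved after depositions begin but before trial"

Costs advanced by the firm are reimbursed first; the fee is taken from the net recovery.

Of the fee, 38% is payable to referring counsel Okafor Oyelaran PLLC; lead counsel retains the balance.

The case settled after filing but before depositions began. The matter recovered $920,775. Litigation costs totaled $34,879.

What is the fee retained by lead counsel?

$214,209.65

Fee base (net of costs): $920,775 − $34,879 = $885,896
The matter settled after filing but before depositions began, so the 39% rate applies.
$885,896 × 39% = $345,499.44
Referral share: 38% of $345,499.44 = $131,289.79; lead counsel retains $345,499.44 − $131,289.79 = $214,209.65.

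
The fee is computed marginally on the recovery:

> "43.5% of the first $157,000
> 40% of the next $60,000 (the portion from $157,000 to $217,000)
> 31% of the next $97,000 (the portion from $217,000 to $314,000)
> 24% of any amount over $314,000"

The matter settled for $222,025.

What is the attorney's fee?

$93,852.75

First $157,000 at 43.5% = $68,295.00
Next $60,000 at 40% = $24,000.00
Remaining $5,025 at 31% = $1,557.75
Fee: $68,295.00 + $24,000.00 + $1,557.75 = $93,852.75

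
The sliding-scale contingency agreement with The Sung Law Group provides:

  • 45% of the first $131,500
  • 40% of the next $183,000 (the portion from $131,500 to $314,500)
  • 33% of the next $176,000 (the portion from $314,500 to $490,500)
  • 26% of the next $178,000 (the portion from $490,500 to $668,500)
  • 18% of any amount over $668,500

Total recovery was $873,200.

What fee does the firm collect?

$273,581.00

First $131,500 at 45% = $59,175.00
Next $183,000 at 40% = $73,200.00
Next $176,000 at 33% = $58,080.00
Next $178,000 at 26% = $46,280.00
Remaining $204,700 at 18% = $36,846.00
Fee: $59,175.00 + $73,200.00 + $58,080.00 + $46,280.00 + $36,846.00 = $273,581.00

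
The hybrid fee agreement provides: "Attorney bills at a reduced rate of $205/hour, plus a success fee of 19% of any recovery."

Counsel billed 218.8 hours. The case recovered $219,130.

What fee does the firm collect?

$86,488.70

Hourly: 218.8 × $205 = $44,854.00
Success fee: 19% of $219,130 = $41,634.70
Total: $44,854.00 + $41,634.70 = $86,488.70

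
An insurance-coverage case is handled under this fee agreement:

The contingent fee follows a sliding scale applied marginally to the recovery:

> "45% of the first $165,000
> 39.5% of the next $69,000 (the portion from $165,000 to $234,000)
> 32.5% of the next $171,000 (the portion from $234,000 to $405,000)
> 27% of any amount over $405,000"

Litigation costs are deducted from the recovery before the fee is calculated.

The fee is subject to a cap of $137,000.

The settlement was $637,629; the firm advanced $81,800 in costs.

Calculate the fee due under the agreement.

$137,000.00

Fee base (net of costs): $637,629 − $81,800 = $555,829
First $165,000 at 45% = $74,250.00
Next $69,000 at 39.5% = $27,255.00
Next $171,000 at 32.5% = $55,575.00
Remaining $150,829 at 27% = $40,723.83
Fee: $74,250.00 + $27,255.00 + $55,575.00 + $40,723.83 = $197,803.83
$197,803.83 exceeds the $137,000 cap, so the fee is capped at $137,000.00.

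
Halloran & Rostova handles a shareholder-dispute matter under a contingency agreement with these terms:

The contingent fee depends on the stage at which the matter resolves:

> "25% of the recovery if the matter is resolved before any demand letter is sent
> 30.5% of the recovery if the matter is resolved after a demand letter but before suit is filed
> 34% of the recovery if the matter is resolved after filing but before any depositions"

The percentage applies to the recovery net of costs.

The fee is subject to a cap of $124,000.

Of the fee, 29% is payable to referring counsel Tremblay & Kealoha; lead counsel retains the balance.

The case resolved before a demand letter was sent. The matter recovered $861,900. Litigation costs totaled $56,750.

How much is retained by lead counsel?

$88,040.00

Fee base (net of costs): $861,900 − $56,750 = $805,150
The matter resolved before a demand letter was sent, so the 25% rate applies.
$805,150 × 25% = $201,287.50
$201,287.50 exceeds the $124,000 cap, so the fee is capped at $124,000.00.
Referral share: 29% of $124,000.00 = $35,960.00; lead counsel retains $124,000.00 − $35,960.00 = $88,040.00.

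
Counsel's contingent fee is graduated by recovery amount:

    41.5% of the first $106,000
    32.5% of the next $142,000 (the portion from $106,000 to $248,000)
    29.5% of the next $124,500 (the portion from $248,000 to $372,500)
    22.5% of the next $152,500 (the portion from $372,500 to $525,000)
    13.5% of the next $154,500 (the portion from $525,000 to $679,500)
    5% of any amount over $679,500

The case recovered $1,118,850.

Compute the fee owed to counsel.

First $106,000 at 41.5% = $43,990.00
Next $142,000 at 32.5% = $46,150.00
Next $124,500 at 29.5% = $36,727.50
Next $152,500 at 22.5% = $34,312.50
Next $154,500 at 13.5% = $20,857.50
Remaining $439,350 at 5% = $21,967.50
Fee: $43,990.00 + $46,150.00 + $36,727.50 + $34,312.50 + $20,857.50 + $21,967.50 = $204,005.00

$204,005.00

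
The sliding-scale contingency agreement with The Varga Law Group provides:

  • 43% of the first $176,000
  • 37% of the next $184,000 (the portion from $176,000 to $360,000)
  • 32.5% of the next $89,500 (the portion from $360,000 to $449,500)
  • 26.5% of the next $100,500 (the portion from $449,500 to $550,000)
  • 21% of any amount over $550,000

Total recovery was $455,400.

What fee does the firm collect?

$174,411.00

First $176,000 at 43% = $75,680.00
Next $184,000 at 37% = $68,080.00
Next $89,500 at 32.5% = $29,087.50
Remaining $5,900 at 26.5% = $1,563.50
Fee: $75,680.00 + $68,080.00 + $29,087.50 + $1,563.50 = $174,411.00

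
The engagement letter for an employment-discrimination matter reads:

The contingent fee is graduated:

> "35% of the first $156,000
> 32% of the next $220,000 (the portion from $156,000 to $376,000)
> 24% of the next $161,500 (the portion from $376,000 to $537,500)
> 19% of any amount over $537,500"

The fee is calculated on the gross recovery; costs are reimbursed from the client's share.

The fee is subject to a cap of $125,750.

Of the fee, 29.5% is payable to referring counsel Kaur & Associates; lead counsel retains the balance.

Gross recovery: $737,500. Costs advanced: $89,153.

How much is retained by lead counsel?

$88,653.75

Fee base is the gross recovery, $737,500; costs are reimbursed separately.
First $156,000 at 35% = $54,600.00
Next $220,000 at 32% = $70,400.00
Next $161,500 at 24% = $38,760.00
Remaining $200,000 at 19% = $38,000.00
Fee: $54,600.00 + $70,400.00 + $38,760.00 + $38,000.00 = $201,760.00
$201,760.00 exceeds the $125,750 cap, so the fee is capped at $125,750.00.
Referral share: 29.5% of $125,750.00 = $37,096.25; lead counsel retains $125,750.00 − $37,096.25 = $88,653.75.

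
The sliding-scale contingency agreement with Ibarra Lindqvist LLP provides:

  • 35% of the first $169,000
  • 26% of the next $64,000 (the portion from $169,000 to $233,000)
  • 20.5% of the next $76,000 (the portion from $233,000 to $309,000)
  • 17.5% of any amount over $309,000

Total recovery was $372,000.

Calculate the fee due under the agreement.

First $169,000 at 35% = $59,150.00
Next $64,000 at 26% = $16,640.00
Next $76,000 at 20.5% = $15,580.00
Remaining $63,000 at 17.5% = $11,025.00
Fee: $59,150.00 + $16,640.00 + $15,580.00 + $11,025.00 = $102,395.00

$102,395.00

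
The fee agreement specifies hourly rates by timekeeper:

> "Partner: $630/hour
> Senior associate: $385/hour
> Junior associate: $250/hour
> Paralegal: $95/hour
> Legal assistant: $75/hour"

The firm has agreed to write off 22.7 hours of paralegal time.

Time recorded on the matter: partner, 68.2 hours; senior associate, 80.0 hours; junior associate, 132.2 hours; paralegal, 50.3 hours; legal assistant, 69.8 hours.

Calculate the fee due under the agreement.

Partner: 68.2 × $630 = $42,966.00
Senior associate: 80.0 × $385 = $30,800.00
Junior associate: 132.2 × $250 = $33,050.00
Paralegal: 50.3 × $95 = $4,778.50
Legal assistant: 69.8 × $75 = $5,235.00
Subtotal: $116,829.50
Write-off: 22.7 × $95 = $2,156.50
Total: $116,829.50 − $2,156.50 = $114,673.00

$114,673.00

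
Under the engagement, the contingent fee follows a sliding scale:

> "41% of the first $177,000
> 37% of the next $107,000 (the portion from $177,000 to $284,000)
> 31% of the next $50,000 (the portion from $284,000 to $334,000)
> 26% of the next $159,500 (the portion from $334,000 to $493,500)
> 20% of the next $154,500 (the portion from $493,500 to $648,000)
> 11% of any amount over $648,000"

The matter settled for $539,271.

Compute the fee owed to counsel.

$178,284.20

First $177,000 at 41% = $72,570.00
Next $107,000 at 37% = $39,590.00
Next $50,000 at 31% = $15,500.00
Next $159,500 at 26% = $41,470.00
Remaining $45,771 at 20% = $9,154.20
Fee: $72,570.00 + $39,590.00 + $15,500.00 + $41,470.00 + $9,154.20 = $178,284.20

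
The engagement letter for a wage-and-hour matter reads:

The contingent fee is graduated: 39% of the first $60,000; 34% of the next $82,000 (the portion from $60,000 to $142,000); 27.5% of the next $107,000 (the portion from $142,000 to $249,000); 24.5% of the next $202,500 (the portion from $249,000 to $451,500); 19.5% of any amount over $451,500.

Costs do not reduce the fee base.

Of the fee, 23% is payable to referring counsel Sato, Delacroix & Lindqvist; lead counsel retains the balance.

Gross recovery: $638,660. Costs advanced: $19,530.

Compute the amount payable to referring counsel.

$38,367.15

Fee base is the gross recovery, $638,660; costs are reimbursed separately.
First $60,000 at 39% = $23,400.00
Next $82,000 at 34% = $27,880.00
Next $107,000 at 27.5% = $29,425.00
Next $202,500 at 24.5% = $49,612.50
Remaining $187,160 at 19.5% = $36,496.20
Fee: $23,400.00 + $27,880.00 + $29,425.00 + $49,612.50 + $36,496.20 = $166,813.70
Referral share: 23% of $166,813.70 = $38,367.15; lead counsel retains $166,813.70 − $38,367.15 = $128,446.55.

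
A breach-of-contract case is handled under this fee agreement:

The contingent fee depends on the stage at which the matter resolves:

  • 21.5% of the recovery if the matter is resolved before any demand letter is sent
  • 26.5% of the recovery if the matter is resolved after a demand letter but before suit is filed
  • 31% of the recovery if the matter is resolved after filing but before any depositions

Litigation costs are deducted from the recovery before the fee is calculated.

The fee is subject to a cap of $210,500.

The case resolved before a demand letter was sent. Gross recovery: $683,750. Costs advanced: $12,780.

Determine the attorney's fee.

Fee base (net of costs): $683,750 − $12,780 = $670,970
The matter resolved before a demand letter was sent, so the 21.5% rate applies.
$670,970 × 21.5% = $144,258.55
$144,258.55 is under the $210,500 cap.

$144,258.55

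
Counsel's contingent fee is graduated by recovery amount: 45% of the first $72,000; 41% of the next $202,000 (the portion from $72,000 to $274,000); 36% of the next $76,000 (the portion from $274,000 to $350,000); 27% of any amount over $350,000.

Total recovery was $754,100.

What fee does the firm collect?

First $72,000 at 45% = $32,400.00
Next $202,000 at 41% = $82,820.00
Next $76,000 at 36% = $27,360.00
Remaining $404,100 at 27% = $109,107.00
Fee: $32,400.00 + $82,820.00 + $27,360.00 + $109,107.00 = $251,687.00

$251,687.00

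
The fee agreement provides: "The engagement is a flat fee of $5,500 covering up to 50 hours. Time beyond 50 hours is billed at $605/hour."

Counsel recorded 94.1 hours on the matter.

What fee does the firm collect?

Flat fee: $5,500.00
Excess hours: 94.1 − 50 = 44.1
Overrun: 44.1 × $605 = $26,680.50
Total: $5,500.00 + $26,680.50 = $32,180.50

$32,180.50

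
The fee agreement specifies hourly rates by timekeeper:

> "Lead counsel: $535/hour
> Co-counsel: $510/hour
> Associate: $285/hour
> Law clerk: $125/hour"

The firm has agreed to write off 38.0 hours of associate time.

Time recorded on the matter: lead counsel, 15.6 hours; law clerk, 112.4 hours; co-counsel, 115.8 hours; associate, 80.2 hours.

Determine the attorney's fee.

Lead counsel: 15.6 × $535 = $8,346.00
Co-counsel: 115.8 × $510 = $59,058.00
Associate: 80.2 × $285 = $22,857.00
Law clerk: 112.4 × $125 = $14,050.00
Subtotal: $104,311.00
Write-off: 38.0 × $285 = $10,830.00
Total: $104,311.00 − $10,830.00 = $93,481.00

$93,481.00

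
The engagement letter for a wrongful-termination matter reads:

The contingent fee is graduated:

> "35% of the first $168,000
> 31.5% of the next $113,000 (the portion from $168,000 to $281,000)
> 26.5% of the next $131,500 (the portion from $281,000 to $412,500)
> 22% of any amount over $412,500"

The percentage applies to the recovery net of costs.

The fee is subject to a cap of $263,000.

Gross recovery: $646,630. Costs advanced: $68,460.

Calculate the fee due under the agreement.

$165,689.90

Fee base (net of costs): $646,630 − $68,460 = $578,170
First $168,000 at 35% = $58,800.00
Next $113,000 at 31.5% = $35,595.00
Next $131,500 at 26.5% = $34,847.50
Remaining $165,670 at 22% = $36,447.40
Fee: $58,800.00 + $35,595.00 + $34,847.50 + $36,447.40 = $165,689.90
$165,689.90 is under the $263,000 cap.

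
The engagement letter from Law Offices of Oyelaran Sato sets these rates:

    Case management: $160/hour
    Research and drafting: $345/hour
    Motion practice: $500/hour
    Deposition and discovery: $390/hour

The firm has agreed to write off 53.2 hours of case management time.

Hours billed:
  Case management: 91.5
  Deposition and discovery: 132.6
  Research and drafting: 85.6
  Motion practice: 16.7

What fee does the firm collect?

Case management: 91.5 × $160 = $14,640.00
Research and drafting: 85.6 × $345 = $29,532.00
Motion practice: 16.7 × $500 = $8,350.00
Deposition and discovery: 132.6 × $390 = $51,714.00
Subtotal: $104,236.00
Write-off: 53.2 × $160 = $8,512.00
Total: $104,236.00 − $8,512.00 = $95,724.00

$95,724.00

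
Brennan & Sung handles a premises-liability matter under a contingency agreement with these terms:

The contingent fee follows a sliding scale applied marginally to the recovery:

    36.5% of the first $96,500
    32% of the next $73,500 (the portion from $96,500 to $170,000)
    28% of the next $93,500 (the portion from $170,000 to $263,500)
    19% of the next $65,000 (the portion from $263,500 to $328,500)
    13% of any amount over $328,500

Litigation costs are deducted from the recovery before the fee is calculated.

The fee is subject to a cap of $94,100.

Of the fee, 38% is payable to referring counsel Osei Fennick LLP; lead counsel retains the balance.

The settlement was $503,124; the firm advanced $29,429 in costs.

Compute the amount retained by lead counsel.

$58,342.00

Fee base (net of costs): $503,124 − $29,429 = $473,695
First $96,500 at 36.5% = $35,222.50
Next $73,500 at 32% = $23,520.00
Next $93,500 at 28% = $26,180.00
Next $65,000 at 19% = $12,350.00
Remaining $145,195 at 13% = $18,875.35
Fee: $35,222.50 + $23,520.00 + $26,180.00 + $12,350.00 + $18,875.35 = $116,147.85
$116,147.85 exceeds the $94,100 cap, so the fee is capped at $94,100.00.
Referral share: 38% of $94,100.00 = $35,758.00; lead counsel retains $94,100.00 − $35,758.00 = $58,342.00.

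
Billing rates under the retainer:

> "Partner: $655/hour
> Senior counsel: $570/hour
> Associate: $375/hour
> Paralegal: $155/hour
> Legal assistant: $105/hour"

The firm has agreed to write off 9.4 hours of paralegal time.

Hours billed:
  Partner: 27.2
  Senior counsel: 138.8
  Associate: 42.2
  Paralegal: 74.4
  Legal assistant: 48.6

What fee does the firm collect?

Partner: 27.2 × $655 = $17,816.00
Senior counsel: 138.8 × $570 = $79,116.00
Associate: 42.2 × $375 = $15,825.00
Paralegal: 74.4 × $155 = $11,532.00
Legal assistant: 48.6 × $105 = $5,103.00
Subtotal: $129,392.00
Write-off: 9.4 × $155 = $1,457.00
Total: $129,392.00 − $1,457.00 = $127,935.00

$127,935.00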